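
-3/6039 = -1/2013 ≈ -0.000497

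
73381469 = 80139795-6758326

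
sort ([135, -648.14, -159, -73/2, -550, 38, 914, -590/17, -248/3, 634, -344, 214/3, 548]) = [-648.14, -550, -344, -159, -248/3, -73/2, -590/17, 38, 214/3, 135, 548, 634, 914]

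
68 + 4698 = 4766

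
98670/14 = 7047 + 6/7 ≈ 7047.86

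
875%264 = 83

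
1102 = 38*29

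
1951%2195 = 1951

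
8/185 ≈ 0.0432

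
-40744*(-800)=32595200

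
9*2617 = 23553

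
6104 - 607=5497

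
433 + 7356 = 7789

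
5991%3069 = 2922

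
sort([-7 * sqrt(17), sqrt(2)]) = [-7 * sqrt(17), sqrt(2)]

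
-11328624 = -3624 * 3126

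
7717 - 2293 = 5424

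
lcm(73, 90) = 6570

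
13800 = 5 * 2760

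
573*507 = 290511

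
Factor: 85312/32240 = 2^2 * 5^(-1) * 13^(-1) * 43^1 = 172/65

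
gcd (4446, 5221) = 1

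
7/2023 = 1/289 ≈ 0.00346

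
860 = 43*20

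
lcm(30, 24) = 120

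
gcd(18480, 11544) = 24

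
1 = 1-0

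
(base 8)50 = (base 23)1h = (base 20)20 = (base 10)40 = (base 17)26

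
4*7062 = 28248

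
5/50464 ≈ 0.0000991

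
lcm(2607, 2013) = 159027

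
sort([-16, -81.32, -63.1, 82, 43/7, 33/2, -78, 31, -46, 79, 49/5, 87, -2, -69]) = [-81.32, -78, -69, -63.1, -46, -16, -2, 43/7, 49/5, 33/2, 31, 79, 82, 87]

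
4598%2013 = 572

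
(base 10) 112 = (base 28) 40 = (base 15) 77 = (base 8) 160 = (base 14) 80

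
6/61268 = 3/30634 ≈ 0.0000979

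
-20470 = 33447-53917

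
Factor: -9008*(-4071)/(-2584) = -1*2^1*3^1*17^(-1)*19^(-1)*23^1*59^1*563^1 = -4583946/323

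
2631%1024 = 583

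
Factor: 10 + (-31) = -1*3^1*7^1 = -21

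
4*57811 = 231244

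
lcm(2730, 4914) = 24570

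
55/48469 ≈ 0.00113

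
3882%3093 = 789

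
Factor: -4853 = -1 * 23^1 * 211^1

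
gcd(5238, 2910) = 582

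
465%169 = 127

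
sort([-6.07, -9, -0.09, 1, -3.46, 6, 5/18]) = [-9, -6.07, -3.46, -0.09, 5/18, 1, 6]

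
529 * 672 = 355488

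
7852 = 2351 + 5501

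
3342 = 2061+1281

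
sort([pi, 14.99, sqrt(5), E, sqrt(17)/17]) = [sqrt(17)/17, sqrt(5), E, pi, 14.99]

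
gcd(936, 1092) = 156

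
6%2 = 0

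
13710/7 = 1958 + 4/7 ≈ 1958.57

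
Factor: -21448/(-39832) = 7^1*13^(-1) = 7/13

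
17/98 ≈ 0.173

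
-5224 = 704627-709851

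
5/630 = 1/126 ≈ 0.00794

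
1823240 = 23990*76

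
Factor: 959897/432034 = 2^ (-1)*107^1*337^ (-1)*641^ (-1)*8971^1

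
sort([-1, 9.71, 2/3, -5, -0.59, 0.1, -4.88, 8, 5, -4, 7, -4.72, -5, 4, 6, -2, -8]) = [-8, -5, -5, -4.88, -4.72, -4, -2, -1, -0.59, 0.1, 2/3, 4, 5, 6, 7, 8, 9.71]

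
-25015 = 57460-82475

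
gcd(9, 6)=3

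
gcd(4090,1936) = 2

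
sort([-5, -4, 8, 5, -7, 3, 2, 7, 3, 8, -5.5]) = [-7, -5.5, -5, -4, 2, 3, 3, 5, 7, 8, 8]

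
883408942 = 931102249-47693307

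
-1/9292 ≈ -0.000108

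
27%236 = 27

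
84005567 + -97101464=-13095897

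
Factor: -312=-1 * 2^3 * 3^1 * 13^1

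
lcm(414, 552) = 1656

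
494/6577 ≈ 0.0751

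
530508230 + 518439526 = 1048947756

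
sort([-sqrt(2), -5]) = [-5, -sqrt(2)]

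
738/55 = 13 + 23/55 ≈ 13.42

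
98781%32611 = 948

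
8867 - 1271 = 7596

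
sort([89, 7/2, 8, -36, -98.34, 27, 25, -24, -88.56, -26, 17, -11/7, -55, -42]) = [-98.34, -88.56, -55, -42, -36, -26, -24, -11/7, 7/2, 8, 17, 25, 27, 89]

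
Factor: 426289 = 149^1 * 2861^1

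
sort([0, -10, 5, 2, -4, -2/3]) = [-10, -4, -2/3, 0, 2, 5]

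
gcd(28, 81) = 1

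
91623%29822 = 2157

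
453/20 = 22 + 13/20 = 22.65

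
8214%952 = 598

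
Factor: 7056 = 2^4*3^2*7^2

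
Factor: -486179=-1*486179^1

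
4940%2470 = 0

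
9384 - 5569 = 3815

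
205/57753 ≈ 0.00355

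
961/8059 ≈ 0.119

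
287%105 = 77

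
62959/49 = 1284 + 43/49 ≈ 1284.88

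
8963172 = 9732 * 921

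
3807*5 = 19035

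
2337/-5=-467 - 2/5=-467.40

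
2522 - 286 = 2236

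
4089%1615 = 859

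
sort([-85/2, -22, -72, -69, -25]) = [-72, -69, -85/2, -25, -22]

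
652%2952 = 652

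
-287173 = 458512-745685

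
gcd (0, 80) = 80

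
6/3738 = 1/623 ≈ 0.00161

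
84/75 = 1 + 3/25 = 1.12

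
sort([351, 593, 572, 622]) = [351, 572, 593, 622]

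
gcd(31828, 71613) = 7957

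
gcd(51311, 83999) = 1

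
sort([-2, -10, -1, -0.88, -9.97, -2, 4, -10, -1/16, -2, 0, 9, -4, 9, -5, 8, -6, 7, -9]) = [-10, -10, -9.97, -9, -6, -5, -4, -2, -2, -2, -1, -0.88, -1/16, 0, 4, 7, 8, 9, 9]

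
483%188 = 107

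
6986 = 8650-1664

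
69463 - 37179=32284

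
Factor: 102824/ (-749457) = -1*2^3*3^ (-2)*12853^1*83273^ (-1)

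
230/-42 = -115/21 ≈ -5.48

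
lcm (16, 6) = 48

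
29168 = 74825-45657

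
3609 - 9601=-5992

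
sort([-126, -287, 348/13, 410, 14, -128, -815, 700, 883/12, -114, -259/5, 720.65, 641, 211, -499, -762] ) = [-815, -762, -499, -287, -128, -126, -114, -259/5, 14, 348/13, 883/12, 211, 410, 641, 700, 720.65] 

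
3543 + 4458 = 8001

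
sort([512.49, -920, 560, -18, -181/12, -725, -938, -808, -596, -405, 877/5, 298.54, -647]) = [-938, -920, -808, -725, -647, -596, -405, -18, -181/12, 877/5, 298.54, 512.49, 560]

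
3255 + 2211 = 5466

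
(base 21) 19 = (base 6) 50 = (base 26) 14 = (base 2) 11110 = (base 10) 30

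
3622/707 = 5 + 87/707 ≈ 5.12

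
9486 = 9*1054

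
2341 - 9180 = -6839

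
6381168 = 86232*74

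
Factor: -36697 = -1*36697^1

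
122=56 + 66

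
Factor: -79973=-1 * 79973^1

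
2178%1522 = 656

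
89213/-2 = -44606 - 1/2 = -44606.50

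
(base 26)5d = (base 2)10001111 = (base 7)263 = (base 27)58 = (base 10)143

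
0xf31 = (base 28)4qp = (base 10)3889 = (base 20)9e9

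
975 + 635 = 1610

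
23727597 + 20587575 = 44315172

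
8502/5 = 1700+2/5 = 1700.40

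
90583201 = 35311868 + 55271333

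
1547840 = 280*5528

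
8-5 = 3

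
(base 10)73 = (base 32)29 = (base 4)1021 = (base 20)3d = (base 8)111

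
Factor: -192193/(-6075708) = 2^(-2) * 3^(-1) * 41^(-1) * 53^(-1) * 233^(-1) * 192193^1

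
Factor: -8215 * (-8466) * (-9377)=-1 * 2^1 * 3^1 * 5^1 * 17^1 * 31^1 * 53^1 * 83^1 * 9377^1=-652153377630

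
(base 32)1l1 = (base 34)1fv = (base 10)1697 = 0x6a1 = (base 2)11010100001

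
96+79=175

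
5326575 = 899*5925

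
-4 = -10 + 6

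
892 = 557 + 335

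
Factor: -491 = -1 * 491^1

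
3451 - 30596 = -27145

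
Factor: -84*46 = -1*2^3*3^1*7^1*23^1 = -3864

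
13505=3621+9884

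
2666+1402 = 4068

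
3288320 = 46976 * 70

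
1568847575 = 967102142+601745433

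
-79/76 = -1 - 3/76 ≈ -1.04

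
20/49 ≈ 0.408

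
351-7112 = -6761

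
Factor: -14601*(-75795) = 3^2*5^1*31^2*157^1*163^1 = 1106682795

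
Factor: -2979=-1*3^2*331^1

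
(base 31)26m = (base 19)5h2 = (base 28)2k2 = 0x852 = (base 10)2130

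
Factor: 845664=2^5 * 3^1 * 23^1 * 383^1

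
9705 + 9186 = 18891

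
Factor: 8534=2^1 * 17^1 * 251^1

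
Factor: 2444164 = 2^2*23^1*31^1*857^1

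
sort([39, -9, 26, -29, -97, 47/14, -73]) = [-97, -73, -29, -9, 47/14, 26, 39]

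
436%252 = 184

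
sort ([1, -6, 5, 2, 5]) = [-6, 1, 2, 5, 5]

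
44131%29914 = 14217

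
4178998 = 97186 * 43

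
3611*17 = 61387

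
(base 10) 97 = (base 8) 141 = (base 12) 81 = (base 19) 52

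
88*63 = 5544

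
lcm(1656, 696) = 48024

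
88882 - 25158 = 63724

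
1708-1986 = -278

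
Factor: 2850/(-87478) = -1*3^1*5^2*19^1*191^(-1)*229^(-1) = -1425/43739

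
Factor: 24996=2^2*3^1*2083^1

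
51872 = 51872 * 1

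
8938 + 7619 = 16557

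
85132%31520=22092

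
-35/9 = -3 - 8/9 ≈ -3.89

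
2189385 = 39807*55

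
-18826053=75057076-93883129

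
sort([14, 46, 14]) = [14, 14, 46]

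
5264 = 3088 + 2176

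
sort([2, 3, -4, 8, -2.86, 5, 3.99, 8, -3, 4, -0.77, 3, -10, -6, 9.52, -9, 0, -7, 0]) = [-10, -9, -7, -6, -4, -3, -2.86, -0.77, 0, 0, 2, 3, 3, 3.99, 4, 5, 8, 8, 9.52]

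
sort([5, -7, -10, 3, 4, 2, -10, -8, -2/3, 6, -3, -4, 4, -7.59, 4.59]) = [-10, -10, -8, -7.59, -7, -4, -3, -2/3, 2, 3, 4, 4, 4.59, 5, 6]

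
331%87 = 70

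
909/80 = 11 + 29/80 ≈ 11.36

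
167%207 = 167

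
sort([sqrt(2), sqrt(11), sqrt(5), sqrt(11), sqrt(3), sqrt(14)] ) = [sqrt(2), sqrt(3), sqrt(5), sqrt(11), sqrt(11), sqrt(14)] 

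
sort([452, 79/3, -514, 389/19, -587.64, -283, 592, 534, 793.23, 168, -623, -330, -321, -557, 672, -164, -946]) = [-946, -623, -587.64, -557, -514, -330, -321, -283, -164, 389/19, 79/3, 168, 452, 534, 592, 672, 793.23]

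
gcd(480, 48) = 48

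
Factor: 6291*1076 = 2^2*3^3*233^1*269^1 = 6769116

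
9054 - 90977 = -81923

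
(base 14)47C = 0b1101111110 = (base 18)2DC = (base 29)11O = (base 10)894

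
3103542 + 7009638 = 10113180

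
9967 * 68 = 677756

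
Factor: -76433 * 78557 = -1 * 7^1 * 17^1 * 61^1 * 179^1 * 4621^1 = -6004347181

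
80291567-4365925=75925642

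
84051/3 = 28017 = 28017.00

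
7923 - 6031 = 1892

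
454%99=58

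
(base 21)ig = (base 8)612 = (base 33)bv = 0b110001010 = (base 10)394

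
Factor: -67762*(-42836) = 2^3*17^1*1993^1*10709^1 = 2902653032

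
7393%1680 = 673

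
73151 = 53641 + 19510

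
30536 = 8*3817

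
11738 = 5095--6643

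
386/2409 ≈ 0.160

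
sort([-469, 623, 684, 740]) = [-469, 623, 684, 740]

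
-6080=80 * (-76)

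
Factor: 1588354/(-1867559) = -1 * 2^1 * 73^(-1) * 619^1 * 1283^1 * 25583^(-1)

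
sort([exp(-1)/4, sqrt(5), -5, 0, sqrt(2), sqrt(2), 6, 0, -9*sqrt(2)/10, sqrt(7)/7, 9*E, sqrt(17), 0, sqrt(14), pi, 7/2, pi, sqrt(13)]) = [-5, -9*sqrt(2)/10, 0, 0, 0, exp(-1)/4, sqrt(7)/7, sqrt(2), sqrt(2), sqrt(5), pi, pi, 7/2, sqrt(13), sqrt(14), sqrt(17), 6, 9*E]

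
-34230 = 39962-74192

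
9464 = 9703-239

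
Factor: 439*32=2^5*439^1=14048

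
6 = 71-65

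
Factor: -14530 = -1 * 2^1 * 5^1 * 1453^1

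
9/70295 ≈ 0.000128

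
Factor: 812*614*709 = 2^3*7^1*29^1*307^1*709^1 = 353484712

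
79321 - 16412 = 62909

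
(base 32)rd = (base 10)877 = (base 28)139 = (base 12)611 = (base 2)1101101101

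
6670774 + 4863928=11534702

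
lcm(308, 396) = 2772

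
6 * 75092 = 450552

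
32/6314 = 16/3157 ≈ 0.00507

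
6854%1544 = 678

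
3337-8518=-5181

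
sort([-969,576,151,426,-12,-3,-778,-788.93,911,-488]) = [-969,-788.93,-778,-488,-12,-3,151,426,576,911]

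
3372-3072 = 300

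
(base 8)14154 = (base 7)24141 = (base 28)7r8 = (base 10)6252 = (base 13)2acc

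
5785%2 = 1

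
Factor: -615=-1*3^1*5^1*41^1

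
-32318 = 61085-93403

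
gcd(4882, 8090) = 2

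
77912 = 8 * 9739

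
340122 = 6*56687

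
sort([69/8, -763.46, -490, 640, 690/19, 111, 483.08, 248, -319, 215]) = [-763.46, -490, -319, 69/8, 690/19, 111, 215, 248, 483.08, 640]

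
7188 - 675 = 6513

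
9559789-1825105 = 7734684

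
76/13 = 5 + 11/13≈5.85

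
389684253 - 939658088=-549973835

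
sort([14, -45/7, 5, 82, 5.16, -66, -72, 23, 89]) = [-72, -66, -45/7, 5, 5.16, 14, 23, 82, 89]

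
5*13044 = 65220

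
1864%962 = 902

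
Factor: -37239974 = -1*2^1*59^1*315593^1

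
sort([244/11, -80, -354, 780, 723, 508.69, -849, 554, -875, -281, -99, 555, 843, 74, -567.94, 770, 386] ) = [-875, -849, -567.94, -354, -281, -99, -80, 244/11, 74, 386, 508.69, 554, 555, 723, 770, 780, 843] 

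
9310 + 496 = 9806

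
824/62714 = 412/31357 ≈ 0.0131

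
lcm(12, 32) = 96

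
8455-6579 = 1876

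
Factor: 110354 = 2^1*23^1*2399^1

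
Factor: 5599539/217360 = 2^(-4)*3^2*5^(-1)*13^(-1)*19^(-1)*163^1*347^1 = 509049/19760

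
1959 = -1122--3081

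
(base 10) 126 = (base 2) 1111110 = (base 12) a6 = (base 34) 3o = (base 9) 150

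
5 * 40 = 200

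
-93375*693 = -64708875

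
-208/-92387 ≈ 0.00225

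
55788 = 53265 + 2523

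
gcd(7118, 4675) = 1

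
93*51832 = 4820376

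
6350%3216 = 3134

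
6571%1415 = 911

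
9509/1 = 9509 = 9509.00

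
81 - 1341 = -1260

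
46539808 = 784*59362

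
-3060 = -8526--5466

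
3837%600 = 237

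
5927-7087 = -1160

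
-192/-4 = 48 = 48.00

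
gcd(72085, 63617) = 1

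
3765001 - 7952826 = -4187825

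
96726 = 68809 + 27917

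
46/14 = 3+2/7 ≈ 3.29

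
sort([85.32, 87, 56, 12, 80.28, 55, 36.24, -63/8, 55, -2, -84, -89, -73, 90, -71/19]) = [-89, -84, -73, -63/8, -71/19, -2, 12, 36.24, 55, 55, 56, 80.28, 85.32, 87, 90]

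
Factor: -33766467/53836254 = -1 * 2^(-1) * 3^(-1) * 7^1 * 59^1 * 821^(-1) * 3643^(-1) * 27253^1 = -11255489/17945418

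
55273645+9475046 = 64748691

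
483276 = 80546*6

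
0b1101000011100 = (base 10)6684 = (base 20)ge4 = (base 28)8ek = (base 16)1a1c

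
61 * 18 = 1098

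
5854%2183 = 1488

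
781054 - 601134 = 179920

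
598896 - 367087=231809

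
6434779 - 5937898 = 496881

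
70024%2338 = 2222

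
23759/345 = 1033/15 ≈ 68.87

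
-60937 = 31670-92607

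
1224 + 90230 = 91454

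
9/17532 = 1/1948 ≈ 0.000513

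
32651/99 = 329 + 80/99 ≈ 329.81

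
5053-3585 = 1468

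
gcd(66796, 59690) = 2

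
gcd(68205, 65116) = 1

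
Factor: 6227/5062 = 2^(-1) * 13^1 * 479^1 * 2531^(-1)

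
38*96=3648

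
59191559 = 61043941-1852382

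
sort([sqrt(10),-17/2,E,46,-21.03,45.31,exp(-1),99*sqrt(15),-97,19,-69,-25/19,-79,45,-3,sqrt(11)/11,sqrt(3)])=[-97,-79,-69,-21.03,-17/2,-3,-25/19,sqrt(11)/11,exp(-1),sqrt(3),E,sqrt(10),19,45,45.31,46,99*sqrt(15)]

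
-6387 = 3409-9796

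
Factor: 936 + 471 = 3^1 * 7^1 * 67^1 = 1407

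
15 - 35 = -20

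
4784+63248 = 68032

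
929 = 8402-7473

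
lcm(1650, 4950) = 4950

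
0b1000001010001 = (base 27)5jj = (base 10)4177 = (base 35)3ec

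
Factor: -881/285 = -1 * 3^(-1) * 5^(-1) * 19^(-1) * 881^1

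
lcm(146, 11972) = 11972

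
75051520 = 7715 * 9728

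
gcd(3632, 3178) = 454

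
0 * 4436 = 0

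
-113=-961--848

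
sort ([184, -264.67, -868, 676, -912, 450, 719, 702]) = [-912, -868, -264.67, 184, 450, 676, 702, 719]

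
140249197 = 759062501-618813304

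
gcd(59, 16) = 1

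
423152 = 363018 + 60134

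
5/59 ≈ 0.0847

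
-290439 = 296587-587026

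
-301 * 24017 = -7229117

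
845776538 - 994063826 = -148287288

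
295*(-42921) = -12661695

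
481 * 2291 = 1101971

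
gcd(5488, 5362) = 14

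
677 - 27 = 650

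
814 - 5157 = -4343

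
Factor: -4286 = -1*2^1*2143^1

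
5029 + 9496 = 14525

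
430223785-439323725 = -9099940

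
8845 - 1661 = 7184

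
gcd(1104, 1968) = 48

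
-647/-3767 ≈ 0.172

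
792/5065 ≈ 0.156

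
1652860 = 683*2420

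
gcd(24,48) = 24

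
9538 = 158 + 9380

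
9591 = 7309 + 2282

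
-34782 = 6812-41594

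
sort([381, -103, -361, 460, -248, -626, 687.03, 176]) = [-626, -361, -248, -103, 176, 381, 460, 687.03]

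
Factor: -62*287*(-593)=2^1*7^1*31^1*41^1*593^1=10551842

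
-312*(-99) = 30888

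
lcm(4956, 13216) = 39648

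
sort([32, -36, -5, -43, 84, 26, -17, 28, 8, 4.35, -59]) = [-59, -43, -36, -17, -5, 4.35, 8, 26, 28, 32, 84]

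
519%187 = 145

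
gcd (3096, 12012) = 12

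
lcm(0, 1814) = 0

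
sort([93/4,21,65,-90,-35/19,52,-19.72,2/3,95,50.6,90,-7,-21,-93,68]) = [-93,-90,-21,-19.72,-7,-35/19,2/3,21,93/4,50.6,52,65,68,90,95]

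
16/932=4/233 ≈ 0.0172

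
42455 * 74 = 3141670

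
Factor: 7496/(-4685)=-1 * 2^3 * 5^(-1)=-8/5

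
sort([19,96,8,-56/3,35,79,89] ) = [-56/3,8,19,35,79,89,96] 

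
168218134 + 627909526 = 796127660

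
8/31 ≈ 0.258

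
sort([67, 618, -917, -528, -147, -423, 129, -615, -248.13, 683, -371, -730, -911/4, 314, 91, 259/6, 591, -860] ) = [-917, -860, -730, -615, -528, -423, -371, -248.13, -911/4, -147, 259/6, 67, 91, 129, 314, 591, 618, 683] 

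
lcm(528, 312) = 6864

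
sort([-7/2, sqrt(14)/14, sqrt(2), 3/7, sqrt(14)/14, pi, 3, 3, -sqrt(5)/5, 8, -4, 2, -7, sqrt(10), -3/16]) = [-7, -4, -7/2, -sqrt(5)/5, -3/16, sqrt(14)/14, sqrt(14)/14, 3/7, sqrt(2), 2, 3, 3, pi, sqrt(10), 8]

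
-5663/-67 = 84 + 35/67 ≈ 84.52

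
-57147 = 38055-95202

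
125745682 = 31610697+94134985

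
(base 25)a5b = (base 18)11ce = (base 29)7h6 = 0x18f2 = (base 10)6386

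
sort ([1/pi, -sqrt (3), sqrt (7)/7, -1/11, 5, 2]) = [-sqrt (3), -1/11, 1/pi, sqrt (7)/7, 2, 5]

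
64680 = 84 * 770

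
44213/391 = 113 + 30/391 ≈ 113.08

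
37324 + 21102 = 58426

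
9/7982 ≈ 0.00113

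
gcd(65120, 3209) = 1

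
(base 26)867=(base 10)5571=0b1010111000011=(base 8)12703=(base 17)124c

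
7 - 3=4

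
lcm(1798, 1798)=1798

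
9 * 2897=26073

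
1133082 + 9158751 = 10291833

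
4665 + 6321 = 10986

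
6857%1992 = 881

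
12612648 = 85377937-72765289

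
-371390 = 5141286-5512676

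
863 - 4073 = -3210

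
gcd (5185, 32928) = 1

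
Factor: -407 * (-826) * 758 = 2^2 * 7^1 * 11^1 * 37^1 * 59^1 * 379^1 = 254825956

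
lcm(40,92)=920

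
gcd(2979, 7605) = 9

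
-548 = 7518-8066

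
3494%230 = 44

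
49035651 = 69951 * 701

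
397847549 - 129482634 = 268364915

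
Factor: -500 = -1*2^2*5^3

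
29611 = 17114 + 12497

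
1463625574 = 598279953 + 865345621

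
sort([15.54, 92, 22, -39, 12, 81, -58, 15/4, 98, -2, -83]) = [-83, -58, -39, -2, 15/4, 12, 15.54, 22, 81, 92, 98]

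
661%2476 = 661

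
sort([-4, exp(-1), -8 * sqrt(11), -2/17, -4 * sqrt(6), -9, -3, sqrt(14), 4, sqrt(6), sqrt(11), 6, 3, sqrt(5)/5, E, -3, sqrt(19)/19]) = [-8 * sqrt(11), -4 * sqrt(6), -9, -4, -3, -3, -2/17, sqrt(19)/19, exp(-1), sqrt(5)/5, sqrt(6), E, 3, sqrt(11), sqrt(14), 4, 6]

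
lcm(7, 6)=42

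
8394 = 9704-1310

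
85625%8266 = 2965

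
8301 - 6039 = 2262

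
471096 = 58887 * 8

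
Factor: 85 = 5^1*17^1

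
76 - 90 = -14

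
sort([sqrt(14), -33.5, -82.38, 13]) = [-82.38, -33.5, sqrt(14), 13]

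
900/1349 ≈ 0.667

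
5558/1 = 5558 = 5558.00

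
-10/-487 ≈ 0.0205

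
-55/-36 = 1 + 19/36≈1.53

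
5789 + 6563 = 12352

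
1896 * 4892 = 9275232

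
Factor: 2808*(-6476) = -1*2^5*3^3*13^1*1619^1 = -18184608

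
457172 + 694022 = 1151194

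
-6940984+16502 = -6924482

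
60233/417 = 144 + 185/417 ≈ 144.44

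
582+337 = 919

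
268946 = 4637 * 58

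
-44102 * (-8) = 352816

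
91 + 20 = 111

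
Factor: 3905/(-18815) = -1*11^1*53^(-1) = -11/53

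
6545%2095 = 260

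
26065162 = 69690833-43625671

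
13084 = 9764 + 3320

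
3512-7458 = -3946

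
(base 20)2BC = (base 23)1LK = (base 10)1032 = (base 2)10000001000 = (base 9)1366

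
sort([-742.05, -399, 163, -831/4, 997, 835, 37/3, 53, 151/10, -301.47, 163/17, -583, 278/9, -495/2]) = [-742.05, -583, -399, -301.47, -495/2, -831/4, 163/17, 37/3, 151/10, 278/9, 53, 163, 835, 997]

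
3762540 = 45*83612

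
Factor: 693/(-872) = -1*2^(-3)*3^2*7^1*11^1*109^(-1)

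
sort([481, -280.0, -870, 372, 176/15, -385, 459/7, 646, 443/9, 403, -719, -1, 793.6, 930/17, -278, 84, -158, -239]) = [-870, -719, -385, -280.0, -278, -239, -158, -1, 176/15, 443/9, 930/17, 459/7, 84, 372, 403, 481, 646, 793.6]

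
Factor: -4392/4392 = -1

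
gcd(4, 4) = 4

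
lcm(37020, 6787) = 407220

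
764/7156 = 191/1789 ≈ 0.107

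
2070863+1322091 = 3392954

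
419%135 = 14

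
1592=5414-3822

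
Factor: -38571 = -1 * 3^1 * 13^1 * 23^1 * 43^1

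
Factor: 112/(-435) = -1*2^4*3^(-1)*5^(-1)*7^1*29^(-1)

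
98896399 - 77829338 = 21067061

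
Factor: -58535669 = -1*58535669^1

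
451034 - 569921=-118887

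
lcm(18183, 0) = 0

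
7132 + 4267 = 11399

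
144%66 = 12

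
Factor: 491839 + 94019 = 2^1*3^1*7^1*13^1*29^1*37^1 = 585858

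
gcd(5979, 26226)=3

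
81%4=1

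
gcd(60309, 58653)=9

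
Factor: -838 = -1 * 2^1 * 419^1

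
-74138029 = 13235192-87373221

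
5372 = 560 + 4812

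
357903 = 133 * 2691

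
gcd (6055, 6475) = 35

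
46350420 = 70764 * 655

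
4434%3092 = 1342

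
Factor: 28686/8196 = 2^(-1) * 7^1 = 7/2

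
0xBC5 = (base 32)2U5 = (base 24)55D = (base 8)5705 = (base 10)3013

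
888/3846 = 148/641 ≈ 0.231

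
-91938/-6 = 15323 = 15323.00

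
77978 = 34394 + 43584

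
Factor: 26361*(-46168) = -1*2^3*3^2*29^2*101^1*199^1 = -1217034648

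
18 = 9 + 9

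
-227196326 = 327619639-554815965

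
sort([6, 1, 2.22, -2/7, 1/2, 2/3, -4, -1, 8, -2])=[-4, -2, -1, -2/7, 1/2, 2/3, 1, 2.22, 6, 8]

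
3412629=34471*99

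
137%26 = 7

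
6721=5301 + 1420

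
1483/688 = 2 + 107/688 ≈ 2.16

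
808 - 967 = -159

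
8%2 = 0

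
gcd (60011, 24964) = 1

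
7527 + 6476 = 14003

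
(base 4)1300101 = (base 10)7185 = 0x1c11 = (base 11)5442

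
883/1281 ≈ 0.689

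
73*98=7154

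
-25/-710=5/142 ≈ 0.0352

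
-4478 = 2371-6849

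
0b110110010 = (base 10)434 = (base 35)ce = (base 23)ik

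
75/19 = 3 + 18/19 ≈ 3.95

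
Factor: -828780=-1*2^2*3^1*5^1*19^1*727^1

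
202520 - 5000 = 197520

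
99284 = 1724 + 97560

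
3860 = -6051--9911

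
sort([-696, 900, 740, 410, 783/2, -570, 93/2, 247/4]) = [-696, -570, 93/2, 247/4, 783/2, 410, 740, 900]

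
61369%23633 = 14103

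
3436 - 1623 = 1813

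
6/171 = 2/57 ≈ 0.0351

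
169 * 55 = 9295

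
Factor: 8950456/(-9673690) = -1*2^2*5^(-1)*13^(-1)*74413^(-1)*1118807^1 = -4475228/4836845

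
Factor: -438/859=-1 * 2^1 * 3^1 * 73^1 * 859^(-1)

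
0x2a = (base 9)46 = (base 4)222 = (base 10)42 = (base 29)1d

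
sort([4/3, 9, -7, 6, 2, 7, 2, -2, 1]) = [-7, -2, 1, 4/3, 2, 2, 6, 7, 9]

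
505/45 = 101/9 ≈ 11.22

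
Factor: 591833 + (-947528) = -1*3^1*5^1*23^1*1031^1 = -355695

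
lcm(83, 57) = 4731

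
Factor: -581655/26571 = -1 * 5^1 * 521^(-1) * 2281^1 = -11405/521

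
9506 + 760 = 10266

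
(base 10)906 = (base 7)2433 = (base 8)1612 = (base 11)754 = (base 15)406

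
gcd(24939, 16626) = 8313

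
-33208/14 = -2372 = -2372.00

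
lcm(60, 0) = 0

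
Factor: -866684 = -1*2^2*7^1*13^1*2381^1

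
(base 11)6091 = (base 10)8086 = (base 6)101234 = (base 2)1111110010110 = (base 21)i71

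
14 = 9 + 5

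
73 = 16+57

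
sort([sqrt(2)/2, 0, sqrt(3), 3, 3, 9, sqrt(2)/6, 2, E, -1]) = [-1, 0, sqrt(2)/6, sqrt(2)/2, sqrt(3), 2, E, 3, 3, 9]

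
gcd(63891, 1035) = 9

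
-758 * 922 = -698876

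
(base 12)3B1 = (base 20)185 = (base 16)235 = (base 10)565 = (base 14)2C5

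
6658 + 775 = 7433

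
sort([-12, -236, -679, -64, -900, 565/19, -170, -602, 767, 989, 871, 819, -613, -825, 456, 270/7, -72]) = [-900, -825, -679, -613, -602, -236, -170, -72, -64, -12, 565/19, 270/7, 456, 767, 819, 871, 989]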